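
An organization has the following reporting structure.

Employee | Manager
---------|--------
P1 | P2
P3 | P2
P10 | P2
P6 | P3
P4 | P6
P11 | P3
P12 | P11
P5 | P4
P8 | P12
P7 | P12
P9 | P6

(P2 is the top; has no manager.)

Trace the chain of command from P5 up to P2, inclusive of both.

P5 -> P4 -> P6 -> P3 -> P2

P5 reports to P4. P4 reports to P6. P6 reports to P3. P3 reports to P2. P2 is at the top.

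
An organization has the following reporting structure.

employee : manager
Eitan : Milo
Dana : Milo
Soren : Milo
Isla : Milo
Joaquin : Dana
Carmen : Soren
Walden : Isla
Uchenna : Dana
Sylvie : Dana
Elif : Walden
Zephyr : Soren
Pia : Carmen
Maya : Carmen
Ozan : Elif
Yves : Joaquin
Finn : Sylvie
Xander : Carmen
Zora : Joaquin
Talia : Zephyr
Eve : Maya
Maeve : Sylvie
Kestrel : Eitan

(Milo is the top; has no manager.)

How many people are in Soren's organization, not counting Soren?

Soren directly manages Carmen, Zephyr. Under Carmen: Xander, Maya, Eve, Pia (4). Under Zephyr: Talia (1). So Soren's organization is 2 direct reports plus everyone under them: 5 + 2 = 7.

7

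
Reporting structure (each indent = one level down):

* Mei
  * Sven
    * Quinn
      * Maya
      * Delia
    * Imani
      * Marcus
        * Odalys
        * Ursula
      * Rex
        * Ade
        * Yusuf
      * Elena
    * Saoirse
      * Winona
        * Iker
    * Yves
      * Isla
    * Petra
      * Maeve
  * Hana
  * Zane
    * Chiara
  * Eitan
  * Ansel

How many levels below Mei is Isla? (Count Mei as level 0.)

3

Chain from Isla up to Mei: Isla → Yves → Sven → Mei. That is 3 steps up, so Isla is 3 levels below Mei.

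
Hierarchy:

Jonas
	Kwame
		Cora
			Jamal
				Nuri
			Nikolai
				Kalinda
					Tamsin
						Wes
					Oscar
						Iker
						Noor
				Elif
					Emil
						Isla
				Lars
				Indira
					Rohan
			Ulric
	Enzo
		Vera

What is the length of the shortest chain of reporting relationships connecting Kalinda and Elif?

2

Kalinda is 1 level below Nikolai, and Elif is 1 level below Nikolai (their lowest common manager). The shortest path runs up from Kalinda to Nikolai and back down to Elif: 1 + 1 = 2 links.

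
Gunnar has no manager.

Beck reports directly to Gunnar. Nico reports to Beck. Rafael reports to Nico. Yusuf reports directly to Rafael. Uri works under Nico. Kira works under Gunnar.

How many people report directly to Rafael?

1

Rafael directly manages Yusuf. That is 1 direct report.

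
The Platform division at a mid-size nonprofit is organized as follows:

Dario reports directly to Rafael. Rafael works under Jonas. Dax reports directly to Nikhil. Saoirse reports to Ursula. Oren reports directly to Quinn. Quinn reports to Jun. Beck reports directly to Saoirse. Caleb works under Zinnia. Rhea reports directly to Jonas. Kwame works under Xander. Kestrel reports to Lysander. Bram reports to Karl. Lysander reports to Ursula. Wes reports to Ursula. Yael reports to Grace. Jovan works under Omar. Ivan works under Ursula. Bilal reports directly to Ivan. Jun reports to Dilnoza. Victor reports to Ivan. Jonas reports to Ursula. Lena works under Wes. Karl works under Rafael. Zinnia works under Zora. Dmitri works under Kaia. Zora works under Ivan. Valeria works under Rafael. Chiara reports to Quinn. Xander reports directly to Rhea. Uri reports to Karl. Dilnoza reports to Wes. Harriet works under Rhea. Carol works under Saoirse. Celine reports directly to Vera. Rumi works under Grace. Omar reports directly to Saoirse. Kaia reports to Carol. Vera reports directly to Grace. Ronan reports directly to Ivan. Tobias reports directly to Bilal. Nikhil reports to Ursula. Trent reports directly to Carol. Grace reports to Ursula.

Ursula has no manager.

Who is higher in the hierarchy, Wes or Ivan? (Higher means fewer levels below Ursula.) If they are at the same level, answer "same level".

same level

Both Wes and Ivan are 1 level below Ursula.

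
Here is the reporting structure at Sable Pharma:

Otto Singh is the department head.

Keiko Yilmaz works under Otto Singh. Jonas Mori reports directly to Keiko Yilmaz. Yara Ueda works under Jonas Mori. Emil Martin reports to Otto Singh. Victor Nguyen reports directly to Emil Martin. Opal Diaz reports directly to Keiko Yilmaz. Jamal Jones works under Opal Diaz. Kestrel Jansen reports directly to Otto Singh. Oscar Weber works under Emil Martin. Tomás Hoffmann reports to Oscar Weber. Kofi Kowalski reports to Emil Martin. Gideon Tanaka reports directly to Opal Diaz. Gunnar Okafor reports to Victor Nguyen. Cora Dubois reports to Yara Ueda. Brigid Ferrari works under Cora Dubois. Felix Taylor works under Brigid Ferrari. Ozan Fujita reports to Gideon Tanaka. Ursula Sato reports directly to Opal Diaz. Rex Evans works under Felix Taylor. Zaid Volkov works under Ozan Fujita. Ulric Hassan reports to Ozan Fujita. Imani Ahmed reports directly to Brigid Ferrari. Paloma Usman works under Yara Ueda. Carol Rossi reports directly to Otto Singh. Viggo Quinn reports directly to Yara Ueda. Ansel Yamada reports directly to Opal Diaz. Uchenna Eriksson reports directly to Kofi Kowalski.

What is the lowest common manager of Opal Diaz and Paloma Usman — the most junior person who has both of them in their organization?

Opal Diaz's chain of managers is Keiko Yilmaz, Otto Singh. Paloma Usman's chain of managers is Yara Ueda, Jonas Mori, Keiko Yilmaz, Otto Singh. The first manager that appears in both chains is Keiko Yilmaz.

Keiko Yilmaz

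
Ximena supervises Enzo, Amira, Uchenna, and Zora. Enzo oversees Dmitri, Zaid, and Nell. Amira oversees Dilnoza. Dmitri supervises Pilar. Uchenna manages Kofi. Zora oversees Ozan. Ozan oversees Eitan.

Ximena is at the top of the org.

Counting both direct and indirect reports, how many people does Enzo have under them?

4

Enzo directly manages Dmitri, Zaid, Nell. Under Dmitri: Pilar (1). Zaid has no reports. Nell has no reports. So Enzo's organization is 3 direct reports plus everyone under them: 2 + 1 + 1 = 4.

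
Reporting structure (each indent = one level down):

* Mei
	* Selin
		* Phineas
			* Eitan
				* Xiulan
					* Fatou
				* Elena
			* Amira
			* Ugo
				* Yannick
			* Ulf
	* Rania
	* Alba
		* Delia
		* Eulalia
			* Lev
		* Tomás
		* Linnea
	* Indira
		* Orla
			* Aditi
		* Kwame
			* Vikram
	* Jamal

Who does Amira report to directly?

Phineas

Amira reports directly to Phineas.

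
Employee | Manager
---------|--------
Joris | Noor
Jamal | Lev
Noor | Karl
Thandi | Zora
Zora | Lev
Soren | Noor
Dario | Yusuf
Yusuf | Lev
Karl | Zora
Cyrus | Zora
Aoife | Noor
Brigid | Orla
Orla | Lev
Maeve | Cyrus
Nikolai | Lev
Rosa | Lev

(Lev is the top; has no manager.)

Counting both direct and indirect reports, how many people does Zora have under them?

8

Zora directly manages Cyrus, Thandi, Karl. Under Cyrus: Maeve (1). Thandi has no reports. Under Karl: Noor, Joris, Soren, Aoife (4). So Zora's organization is 3 direct reports plus everyone under them: 2 + 1 + 5 = 8.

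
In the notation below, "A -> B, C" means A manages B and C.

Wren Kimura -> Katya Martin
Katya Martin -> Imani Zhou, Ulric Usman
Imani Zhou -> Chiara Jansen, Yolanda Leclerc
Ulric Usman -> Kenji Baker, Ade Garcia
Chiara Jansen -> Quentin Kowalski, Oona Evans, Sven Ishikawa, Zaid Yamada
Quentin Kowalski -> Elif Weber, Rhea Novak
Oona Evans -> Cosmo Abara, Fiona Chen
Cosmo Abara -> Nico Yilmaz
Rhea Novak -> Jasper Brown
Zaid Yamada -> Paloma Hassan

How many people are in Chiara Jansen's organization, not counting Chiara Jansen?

Chiara Jansen directly manages Quentin Kowalski, Oona Evans, Sven Ishikawa, Zaid Yamada. Under Quentin Kowalski: Rhea Novak, Jasper Brown, Elif Weber (3). Under Oona Evans: Fiona Chen, Cosmo Abara, Nico Yilmaz (3). Sven Ishikawa has no reports. Under Zaid Yamada: Paloma Hassan (1). So Chiara Jansen's organization is 4 direct reports plus everyone under them: 4 + 4 + 1 + 2 = 11.

11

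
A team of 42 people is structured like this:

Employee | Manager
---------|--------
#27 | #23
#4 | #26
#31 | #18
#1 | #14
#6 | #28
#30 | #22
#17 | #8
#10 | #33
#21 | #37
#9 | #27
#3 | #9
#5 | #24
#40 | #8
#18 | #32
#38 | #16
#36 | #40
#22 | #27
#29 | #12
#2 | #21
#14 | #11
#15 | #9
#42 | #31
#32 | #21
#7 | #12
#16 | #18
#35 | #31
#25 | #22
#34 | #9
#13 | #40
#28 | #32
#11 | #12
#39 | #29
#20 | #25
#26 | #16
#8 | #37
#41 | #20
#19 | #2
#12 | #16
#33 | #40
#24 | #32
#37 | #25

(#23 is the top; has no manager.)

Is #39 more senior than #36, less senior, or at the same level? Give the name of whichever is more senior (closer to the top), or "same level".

#36

#39 is 11 levels below #23; #36 is 7. #36 is higher.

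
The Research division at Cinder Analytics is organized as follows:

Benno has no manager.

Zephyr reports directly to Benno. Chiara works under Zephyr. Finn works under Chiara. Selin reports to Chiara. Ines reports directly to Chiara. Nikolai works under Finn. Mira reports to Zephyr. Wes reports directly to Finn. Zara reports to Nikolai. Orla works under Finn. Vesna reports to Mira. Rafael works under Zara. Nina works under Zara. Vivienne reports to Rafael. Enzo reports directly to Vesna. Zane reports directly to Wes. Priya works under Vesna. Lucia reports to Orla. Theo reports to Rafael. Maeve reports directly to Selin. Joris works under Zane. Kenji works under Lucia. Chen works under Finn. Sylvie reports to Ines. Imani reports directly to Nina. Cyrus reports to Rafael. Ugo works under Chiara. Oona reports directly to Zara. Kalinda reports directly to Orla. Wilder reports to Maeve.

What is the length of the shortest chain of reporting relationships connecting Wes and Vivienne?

Wes is 1 level below Finn, and Vivienne is 4 levels below Finn (their lowest common manager). The shortest path runs up from Wes to Finn and back down to Vivienne: 1 + 4 = 5 links.

5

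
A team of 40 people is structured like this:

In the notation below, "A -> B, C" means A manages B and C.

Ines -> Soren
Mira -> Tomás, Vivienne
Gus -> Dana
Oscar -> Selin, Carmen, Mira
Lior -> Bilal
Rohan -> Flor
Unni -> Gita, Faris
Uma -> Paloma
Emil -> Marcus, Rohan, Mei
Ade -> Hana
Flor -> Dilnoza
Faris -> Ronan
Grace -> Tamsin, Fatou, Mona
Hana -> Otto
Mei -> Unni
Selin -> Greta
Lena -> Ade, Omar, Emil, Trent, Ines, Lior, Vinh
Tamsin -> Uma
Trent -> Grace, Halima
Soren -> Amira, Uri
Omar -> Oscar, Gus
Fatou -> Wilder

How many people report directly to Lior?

Lior directly manages Bilal. That is 1 direct report.

1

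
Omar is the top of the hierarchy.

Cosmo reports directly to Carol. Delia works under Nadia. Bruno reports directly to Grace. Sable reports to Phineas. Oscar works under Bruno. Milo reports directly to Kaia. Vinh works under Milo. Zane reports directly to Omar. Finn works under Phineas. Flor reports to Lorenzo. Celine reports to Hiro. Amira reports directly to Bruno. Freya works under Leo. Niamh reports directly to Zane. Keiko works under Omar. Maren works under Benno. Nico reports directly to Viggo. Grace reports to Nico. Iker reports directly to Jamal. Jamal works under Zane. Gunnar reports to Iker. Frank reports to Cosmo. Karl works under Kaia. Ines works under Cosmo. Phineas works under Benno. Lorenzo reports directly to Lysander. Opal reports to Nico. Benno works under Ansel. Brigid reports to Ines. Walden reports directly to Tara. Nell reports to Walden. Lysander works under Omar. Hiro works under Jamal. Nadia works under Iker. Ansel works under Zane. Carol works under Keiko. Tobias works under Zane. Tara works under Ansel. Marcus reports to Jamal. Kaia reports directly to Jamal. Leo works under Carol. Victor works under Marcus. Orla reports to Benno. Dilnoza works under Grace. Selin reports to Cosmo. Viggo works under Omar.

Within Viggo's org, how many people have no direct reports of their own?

4

The people in Viggo's organization with no one reporting to them are Dilnoza, Oscar, Amira, Opal. That is 4.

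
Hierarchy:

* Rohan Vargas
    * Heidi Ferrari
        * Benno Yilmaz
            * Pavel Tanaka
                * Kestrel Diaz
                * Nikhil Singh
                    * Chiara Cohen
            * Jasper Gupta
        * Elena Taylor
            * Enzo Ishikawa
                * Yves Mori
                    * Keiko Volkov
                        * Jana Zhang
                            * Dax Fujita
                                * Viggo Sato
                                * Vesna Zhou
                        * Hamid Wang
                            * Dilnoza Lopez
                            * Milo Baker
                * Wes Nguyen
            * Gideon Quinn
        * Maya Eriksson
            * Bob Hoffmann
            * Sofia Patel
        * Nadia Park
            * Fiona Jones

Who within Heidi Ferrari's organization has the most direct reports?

Heidi Ferrari

Direct-report counts within Heidi Ferrari's organization: Heidi Ferrari has 4; Nadia Park has 1; Maya Eriksson has 2; Elena Taylor has 2; Enzo Ishikawa has 2; Yves Mori has 1; Keiko Volkov has 2; Hamid Wang has 2; Jana Zhang has 1; Dax Fujita has 2; Benno Yilmaz has 2; Pavel Tanaka has 2; Nikhil Singh has 1. The largest is 4, held by Heidi Ferrari.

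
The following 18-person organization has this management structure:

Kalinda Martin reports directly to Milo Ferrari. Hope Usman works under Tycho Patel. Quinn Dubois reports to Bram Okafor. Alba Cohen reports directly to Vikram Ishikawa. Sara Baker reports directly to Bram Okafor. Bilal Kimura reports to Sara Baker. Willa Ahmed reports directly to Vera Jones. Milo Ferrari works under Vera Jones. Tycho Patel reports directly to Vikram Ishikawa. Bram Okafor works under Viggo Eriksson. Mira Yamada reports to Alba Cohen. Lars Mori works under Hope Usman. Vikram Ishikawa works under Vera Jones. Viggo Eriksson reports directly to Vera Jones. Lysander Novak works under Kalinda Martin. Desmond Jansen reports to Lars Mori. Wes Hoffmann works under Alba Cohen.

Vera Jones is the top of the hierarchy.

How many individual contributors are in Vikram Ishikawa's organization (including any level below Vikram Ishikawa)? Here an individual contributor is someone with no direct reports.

3

The people in Vikram Ishikawa's organization with no one reporting to them are Mira Yamada, Wes Hoffmann, Desmond Jansen. That is 3.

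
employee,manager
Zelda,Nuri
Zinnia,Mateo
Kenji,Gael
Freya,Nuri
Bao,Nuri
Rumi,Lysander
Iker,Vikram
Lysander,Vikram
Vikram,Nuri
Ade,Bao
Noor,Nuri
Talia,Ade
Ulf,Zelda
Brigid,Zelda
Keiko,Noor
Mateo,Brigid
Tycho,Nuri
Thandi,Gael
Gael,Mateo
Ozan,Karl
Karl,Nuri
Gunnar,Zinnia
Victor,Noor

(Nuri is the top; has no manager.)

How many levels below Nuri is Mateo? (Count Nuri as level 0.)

3

Chain from Mateo up to Nuri: Mateo → Brigid → Zelda → Nuri. That is 3 steps up, so Mateo is 3 levels below Nuri.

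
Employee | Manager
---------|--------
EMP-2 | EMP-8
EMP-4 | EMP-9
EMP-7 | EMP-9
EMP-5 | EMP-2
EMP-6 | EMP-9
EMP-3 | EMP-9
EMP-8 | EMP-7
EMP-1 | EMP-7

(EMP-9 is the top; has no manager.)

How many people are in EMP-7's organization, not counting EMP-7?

4

EMP-7 directly manages EMP-1, EMP-8. EMP-1 has no reports. Under EMP-8: EMP-2, EMP-5 (2). So EMP-7's organization is 2 direct reports plus everyone under them: 1 + 3 = 4.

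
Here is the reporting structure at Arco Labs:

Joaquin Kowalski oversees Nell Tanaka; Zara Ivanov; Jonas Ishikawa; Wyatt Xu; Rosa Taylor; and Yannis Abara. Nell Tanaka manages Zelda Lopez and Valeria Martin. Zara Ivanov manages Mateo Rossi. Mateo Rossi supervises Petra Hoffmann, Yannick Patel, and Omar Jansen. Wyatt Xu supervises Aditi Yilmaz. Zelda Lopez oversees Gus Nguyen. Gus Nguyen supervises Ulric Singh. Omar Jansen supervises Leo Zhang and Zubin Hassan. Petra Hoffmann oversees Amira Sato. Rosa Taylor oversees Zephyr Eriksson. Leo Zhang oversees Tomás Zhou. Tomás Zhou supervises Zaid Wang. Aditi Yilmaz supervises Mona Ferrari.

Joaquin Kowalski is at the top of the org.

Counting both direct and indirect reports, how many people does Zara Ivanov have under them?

Zara Ivanov directly manages Mateo Rossi. Under Mateo Rossi: Yannick Patel, Petra Hoffmann, Amira Sato, Omar Jansen, Zubin Hassan, Leo Zhang, Tomás Zhou, Zaid Wang (8). That's 9 in total.

9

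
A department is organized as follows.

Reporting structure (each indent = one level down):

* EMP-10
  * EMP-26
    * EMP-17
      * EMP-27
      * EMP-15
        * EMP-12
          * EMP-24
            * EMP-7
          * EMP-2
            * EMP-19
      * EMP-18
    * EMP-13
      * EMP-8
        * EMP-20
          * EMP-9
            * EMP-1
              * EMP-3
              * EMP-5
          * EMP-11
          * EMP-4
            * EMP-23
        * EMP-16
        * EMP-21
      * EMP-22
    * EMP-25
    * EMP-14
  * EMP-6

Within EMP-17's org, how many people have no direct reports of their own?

The people in EMP-17's organization with no one reporting to them are EMP-18, EMP-19, EMP-7, EMP-27. That is 4.

4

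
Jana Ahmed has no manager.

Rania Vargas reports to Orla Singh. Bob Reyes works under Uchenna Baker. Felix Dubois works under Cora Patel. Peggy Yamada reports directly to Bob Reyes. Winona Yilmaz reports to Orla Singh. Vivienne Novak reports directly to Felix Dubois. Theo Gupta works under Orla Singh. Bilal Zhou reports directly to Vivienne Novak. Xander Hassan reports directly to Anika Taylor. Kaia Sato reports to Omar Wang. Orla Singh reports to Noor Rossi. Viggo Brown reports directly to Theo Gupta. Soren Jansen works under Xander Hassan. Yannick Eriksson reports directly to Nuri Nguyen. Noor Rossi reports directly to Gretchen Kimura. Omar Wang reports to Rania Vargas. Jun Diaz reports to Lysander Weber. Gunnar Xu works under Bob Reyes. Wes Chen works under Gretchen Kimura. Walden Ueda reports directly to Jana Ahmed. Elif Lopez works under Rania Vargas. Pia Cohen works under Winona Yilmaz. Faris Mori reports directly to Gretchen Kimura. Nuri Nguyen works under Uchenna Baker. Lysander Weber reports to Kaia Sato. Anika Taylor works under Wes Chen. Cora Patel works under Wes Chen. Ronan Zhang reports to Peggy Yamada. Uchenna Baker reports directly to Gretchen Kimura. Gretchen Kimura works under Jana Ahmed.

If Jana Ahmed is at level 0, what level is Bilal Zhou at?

6

Chain from Bilal Zhou up to Jana Ahmed: Bilal Zhou → Vivienne Novak → Felix Dubois → Cora Patel → Wes Chen → Gretchen Kimura → Jana Ahmed. That is 6 steps up, so Bilal Zhou is 6 levels below Jana Ahmed.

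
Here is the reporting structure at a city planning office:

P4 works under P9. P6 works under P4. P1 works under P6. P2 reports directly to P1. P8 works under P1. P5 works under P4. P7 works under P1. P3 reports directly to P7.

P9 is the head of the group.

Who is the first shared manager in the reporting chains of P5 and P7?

P5's chain of managers is P4, P9. P7's chain of managers is P1, P6, P4, P9. The first manager that appears in both chains is P4.

P4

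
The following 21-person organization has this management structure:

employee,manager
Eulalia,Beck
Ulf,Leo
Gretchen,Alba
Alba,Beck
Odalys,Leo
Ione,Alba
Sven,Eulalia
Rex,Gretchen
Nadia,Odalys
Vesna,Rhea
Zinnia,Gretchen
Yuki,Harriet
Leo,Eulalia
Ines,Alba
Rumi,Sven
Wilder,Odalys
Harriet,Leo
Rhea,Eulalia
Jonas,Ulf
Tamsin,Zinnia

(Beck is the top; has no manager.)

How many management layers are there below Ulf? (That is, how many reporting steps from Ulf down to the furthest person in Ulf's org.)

The longest chain under Ulf runs Ulf → Jonas, which is 1 level below Ulf.

1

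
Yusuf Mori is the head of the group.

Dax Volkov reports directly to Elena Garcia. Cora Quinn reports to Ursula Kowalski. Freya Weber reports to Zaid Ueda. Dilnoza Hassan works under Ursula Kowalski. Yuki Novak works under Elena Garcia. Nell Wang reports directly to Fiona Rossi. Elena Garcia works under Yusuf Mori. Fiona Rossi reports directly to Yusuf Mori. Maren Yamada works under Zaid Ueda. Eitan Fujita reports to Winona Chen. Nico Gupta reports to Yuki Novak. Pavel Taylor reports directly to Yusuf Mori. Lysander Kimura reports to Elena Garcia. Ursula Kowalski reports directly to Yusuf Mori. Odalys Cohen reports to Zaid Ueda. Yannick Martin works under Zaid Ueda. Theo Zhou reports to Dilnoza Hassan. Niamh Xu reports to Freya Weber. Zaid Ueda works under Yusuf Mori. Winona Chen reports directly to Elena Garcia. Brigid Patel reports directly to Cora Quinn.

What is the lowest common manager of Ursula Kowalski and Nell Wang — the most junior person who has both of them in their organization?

Ursula Kowalski's chain of managers is Yusuf Mori. Nell Wang's chain of managers is Fiona Rossi, Yusuf Mori. The first manager that appears in both chains is Yusuf Mori.

Yusuf Mori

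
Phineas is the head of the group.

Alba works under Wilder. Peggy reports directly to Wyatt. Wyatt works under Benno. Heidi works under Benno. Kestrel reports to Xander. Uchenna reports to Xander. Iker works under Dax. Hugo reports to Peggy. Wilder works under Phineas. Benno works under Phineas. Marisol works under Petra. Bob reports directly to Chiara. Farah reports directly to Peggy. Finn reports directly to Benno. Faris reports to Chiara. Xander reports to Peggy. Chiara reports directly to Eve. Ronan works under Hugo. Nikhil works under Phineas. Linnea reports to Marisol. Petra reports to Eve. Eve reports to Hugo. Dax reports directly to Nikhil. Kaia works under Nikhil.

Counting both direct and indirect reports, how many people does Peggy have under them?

13

Peggy directly manages Xander, Hugo, Farah. Under Xander: Uchenna, Kestrel (2). Under Hugo: Ronan, Eve, Chiara, Faris, Bob, Petra, Marisol, Linnea (8). Farah has no reports. So Peggy's organization is 3 direct reports plus everyone under them: 3 + 9 + 1 = 13.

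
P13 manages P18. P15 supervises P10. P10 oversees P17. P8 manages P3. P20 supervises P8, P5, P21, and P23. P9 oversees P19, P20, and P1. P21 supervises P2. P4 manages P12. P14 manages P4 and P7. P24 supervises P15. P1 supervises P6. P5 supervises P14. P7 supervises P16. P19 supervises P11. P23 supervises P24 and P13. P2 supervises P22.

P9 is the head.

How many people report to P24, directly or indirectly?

3

P24 directly manages P15. Under P15: P10, P17 (2). That's 3 in total.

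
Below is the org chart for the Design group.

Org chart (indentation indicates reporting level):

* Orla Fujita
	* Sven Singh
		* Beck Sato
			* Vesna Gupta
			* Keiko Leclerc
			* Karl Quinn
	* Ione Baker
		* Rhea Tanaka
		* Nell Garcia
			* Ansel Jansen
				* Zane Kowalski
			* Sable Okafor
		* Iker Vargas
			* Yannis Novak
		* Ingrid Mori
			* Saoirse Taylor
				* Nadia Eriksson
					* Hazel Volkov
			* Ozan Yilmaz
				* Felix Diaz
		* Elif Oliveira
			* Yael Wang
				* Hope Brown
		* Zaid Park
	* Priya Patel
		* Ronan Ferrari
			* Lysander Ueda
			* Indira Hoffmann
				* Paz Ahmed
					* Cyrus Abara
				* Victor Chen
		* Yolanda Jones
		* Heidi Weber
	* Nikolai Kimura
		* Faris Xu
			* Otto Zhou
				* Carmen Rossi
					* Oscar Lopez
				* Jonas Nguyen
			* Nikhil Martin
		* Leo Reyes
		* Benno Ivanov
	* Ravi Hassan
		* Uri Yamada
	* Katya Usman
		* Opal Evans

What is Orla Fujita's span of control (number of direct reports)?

6

Orla Fujita directly manages Sven Singh, Ione Baker, Priya Patel, Nikolai Kimura, Ravi Hassan, Katya Usman. That is 6 direct reports.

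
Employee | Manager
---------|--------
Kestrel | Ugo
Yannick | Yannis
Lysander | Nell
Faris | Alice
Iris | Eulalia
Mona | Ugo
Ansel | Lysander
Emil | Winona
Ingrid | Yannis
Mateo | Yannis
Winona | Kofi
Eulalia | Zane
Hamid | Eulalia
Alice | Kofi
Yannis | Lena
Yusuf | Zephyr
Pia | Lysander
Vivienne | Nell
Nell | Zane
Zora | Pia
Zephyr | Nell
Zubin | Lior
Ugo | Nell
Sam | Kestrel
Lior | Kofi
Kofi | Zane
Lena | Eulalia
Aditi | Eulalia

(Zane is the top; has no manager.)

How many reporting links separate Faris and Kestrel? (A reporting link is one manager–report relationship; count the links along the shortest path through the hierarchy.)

Faris is 3 levels below Zane, and Kestrel is 3 levels below Zane (their lowest common manager). The shortest path runs up from Faris to Zane and back down to Kestrel: 3 + 3 = 6 links.

6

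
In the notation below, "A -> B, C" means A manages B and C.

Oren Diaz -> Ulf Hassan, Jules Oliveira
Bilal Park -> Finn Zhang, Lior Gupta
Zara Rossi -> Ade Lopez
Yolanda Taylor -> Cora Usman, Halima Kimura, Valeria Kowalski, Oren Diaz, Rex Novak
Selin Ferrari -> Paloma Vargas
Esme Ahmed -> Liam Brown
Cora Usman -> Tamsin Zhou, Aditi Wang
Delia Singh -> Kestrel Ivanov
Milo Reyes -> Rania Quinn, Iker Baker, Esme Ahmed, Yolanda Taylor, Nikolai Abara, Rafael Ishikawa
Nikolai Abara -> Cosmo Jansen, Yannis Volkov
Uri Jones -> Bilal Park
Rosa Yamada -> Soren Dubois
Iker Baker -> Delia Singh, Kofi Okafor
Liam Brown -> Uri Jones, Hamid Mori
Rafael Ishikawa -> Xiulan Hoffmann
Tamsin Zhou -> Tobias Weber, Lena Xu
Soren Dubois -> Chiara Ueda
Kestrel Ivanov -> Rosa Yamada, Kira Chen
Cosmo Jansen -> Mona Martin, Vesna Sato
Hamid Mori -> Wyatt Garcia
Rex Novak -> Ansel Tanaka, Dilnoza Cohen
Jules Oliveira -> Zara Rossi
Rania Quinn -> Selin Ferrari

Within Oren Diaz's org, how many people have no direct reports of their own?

2

The people in Oren Diaz's organization with no one reporting to them are Ade Lopez, Ulf Hassan. That is 2.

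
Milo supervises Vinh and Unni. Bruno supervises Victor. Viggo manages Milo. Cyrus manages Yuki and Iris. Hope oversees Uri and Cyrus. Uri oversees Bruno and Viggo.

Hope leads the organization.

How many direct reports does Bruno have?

Bruno directly manages Victor. That is 1 direct report.

1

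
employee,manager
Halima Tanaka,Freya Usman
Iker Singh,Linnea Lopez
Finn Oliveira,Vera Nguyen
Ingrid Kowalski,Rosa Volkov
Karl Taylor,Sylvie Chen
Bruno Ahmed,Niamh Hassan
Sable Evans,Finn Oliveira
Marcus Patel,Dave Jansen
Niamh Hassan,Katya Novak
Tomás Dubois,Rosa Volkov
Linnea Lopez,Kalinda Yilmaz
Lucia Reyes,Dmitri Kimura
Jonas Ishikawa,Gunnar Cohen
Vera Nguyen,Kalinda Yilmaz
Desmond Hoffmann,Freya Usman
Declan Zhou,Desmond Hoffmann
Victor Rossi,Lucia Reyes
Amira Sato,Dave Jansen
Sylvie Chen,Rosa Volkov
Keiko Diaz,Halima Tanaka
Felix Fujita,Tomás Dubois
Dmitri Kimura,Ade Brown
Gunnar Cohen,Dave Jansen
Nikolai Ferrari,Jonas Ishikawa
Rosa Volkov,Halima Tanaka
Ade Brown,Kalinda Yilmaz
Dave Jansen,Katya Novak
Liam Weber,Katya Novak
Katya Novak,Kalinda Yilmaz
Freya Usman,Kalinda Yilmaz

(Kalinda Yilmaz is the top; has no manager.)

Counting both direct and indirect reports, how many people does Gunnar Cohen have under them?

Gunnar Cohen directly manages Jonas Ishikawa. Under Jonas Ishikawa: Nikolai Ferrari (1). That's 2 in total.

2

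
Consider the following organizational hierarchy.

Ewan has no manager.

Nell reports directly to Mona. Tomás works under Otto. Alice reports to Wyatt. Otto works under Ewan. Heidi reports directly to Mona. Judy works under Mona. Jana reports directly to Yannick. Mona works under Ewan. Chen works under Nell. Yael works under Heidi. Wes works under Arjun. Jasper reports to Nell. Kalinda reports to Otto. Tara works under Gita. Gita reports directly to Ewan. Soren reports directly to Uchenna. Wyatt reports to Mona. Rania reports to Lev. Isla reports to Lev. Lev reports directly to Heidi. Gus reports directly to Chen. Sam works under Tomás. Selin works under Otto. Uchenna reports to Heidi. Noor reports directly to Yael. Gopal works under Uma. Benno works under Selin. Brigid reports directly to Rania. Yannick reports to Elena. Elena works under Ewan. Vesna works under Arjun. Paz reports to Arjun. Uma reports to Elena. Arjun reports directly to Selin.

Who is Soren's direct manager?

Uchenna

Soren reports directly to Uchenna.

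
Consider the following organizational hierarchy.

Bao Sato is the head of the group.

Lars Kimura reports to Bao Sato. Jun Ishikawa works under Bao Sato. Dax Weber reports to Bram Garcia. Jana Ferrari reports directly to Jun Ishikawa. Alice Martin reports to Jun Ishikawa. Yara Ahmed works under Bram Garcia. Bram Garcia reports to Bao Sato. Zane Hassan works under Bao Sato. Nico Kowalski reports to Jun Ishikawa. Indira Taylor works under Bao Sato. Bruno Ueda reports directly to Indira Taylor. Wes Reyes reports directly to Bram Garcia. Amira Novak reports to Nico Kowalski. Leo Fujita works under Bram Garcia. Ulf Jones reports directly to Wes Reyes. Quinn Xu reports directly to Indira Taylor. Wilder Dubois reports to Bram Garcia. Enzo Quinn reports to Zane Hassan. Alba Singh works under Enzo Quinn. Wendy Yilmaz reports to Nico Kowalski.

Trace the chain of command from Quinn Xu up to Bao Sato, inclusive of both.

Quinn Xu -> Indira Taylor -> Bao Sato

Quinn Xu reports to Indira Taylor. Indira Taylor reports to Bao Sato. Bao Sato is at the top.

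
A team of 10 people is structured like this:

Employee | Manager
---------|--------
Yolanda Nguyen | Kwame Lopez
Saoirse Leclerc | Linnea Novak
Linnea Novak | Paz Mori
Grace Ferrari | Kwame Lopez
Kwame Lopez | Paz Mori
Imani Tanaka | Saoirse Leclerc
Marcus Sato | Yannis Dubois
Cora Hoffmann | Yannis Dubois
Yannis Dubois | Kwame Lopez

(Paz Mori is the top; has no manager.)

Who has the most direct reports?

Kwame Lopez

Direct-report counts: Paz Mori has 2; Linnea Novak has 1; Saoirse Leclerc has 1; Kwame Lopez has 3; Yannis Dubois has 2. The largest is 3, held by Kwame Lopez.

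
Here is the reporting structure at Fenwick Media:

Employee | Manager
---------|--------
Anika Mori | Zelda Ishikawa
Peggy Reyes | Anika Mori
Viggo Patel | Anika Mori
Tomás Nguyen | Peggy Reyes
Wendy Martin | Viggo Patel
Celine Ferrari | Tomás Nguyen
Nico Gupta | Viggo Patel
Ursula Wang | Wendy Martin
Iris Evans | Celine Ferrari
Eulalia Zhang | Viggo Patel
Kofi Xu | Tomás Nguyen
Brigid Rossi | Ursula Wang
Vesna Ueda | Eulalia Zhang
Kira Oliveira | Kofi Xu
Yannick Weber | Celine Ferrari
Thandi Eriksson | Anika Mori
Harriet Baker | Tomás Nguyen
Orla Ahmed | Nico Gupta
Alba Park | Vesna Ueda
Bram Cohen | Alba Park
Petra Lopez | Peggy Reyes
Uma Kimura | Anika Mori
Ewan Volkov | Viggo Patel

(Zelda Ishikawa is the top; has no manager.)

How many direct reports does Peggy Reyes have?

Peggy Reyes directly manages Tomás Nguyen, Petra Lopez. That is 2 direct reports.

2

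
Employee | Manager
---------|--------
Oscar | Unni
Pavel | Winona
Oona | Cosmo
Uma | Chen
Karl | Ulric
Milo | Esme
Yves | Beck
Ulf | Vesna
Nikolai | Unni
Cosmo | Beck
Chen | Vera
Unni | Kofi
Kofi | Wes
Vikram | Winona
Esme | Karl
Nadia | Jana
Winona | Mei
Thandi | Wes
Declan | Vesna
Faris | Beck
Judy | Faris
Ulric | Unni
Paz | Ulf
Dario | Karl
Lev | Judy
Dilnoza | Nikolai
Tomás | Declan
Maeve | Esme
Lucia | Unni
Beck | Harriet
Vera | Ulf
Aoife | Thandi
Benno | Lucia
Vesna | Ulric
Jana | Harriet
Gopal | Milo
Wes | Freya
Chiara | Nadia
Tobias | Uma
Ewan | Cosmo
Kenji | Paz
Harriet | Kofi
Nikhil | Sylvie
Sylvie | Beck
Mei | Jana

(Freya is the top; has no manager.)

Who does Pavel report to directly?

Winona

Pavel reports directly to Winona.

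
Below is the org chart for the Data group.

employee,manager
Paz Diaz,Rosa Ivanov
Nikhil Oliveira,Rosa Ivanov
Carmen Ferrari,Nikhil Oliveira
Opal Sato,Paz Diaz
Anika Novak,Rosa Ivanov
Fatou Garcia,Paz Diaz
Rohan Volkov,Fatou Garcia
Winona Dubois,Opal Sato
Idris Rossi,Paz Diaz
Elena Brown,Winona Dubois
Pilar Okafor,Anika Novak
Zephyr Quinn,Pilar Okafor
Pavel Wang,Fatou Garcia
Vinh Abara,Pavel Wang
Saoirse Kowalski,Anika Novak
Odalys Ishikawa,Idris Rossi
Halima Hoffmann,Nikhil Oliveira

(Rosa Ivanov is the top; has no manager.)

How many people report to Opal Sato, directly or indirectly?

Opal Sato directly manages Winona Dubois. Under Winona Dubois: Elena Brown (1). That's 2 in total.

2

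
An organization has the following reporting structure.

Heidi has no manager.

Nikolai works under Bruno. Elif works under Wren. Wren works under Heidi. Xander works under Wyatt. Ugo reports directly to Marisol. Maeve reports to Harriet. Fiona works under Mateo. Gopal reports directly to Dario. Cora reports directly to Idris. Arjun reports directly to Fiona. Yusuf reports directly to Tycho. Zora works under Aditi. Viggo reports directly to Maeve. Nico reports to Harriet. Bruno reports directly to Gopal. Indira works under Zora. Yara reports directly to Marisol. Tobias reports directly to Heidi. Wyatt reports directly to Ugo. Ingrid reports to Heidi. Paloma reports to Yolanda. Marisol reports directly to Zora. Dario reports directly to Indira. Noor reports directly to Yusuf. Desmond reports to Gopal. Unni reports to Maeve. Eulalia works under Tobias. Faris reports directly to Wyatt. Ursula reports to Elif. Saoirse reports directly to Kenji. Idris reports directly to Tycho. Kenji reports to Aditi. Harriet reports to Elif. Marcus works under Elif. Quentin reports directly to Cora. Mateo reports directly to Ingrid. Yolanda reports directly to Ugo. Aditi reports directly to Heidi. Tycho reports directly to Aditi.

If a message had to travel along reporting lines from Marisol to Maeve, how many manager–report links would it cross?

7

Marisol is 3 levels below Heidi, and Maeve is 4 levels below Heidi (their lowest common manager). The shortest path runs up from Marisol to Heidi and back down to Maeve: 3 + 4 = 7 links.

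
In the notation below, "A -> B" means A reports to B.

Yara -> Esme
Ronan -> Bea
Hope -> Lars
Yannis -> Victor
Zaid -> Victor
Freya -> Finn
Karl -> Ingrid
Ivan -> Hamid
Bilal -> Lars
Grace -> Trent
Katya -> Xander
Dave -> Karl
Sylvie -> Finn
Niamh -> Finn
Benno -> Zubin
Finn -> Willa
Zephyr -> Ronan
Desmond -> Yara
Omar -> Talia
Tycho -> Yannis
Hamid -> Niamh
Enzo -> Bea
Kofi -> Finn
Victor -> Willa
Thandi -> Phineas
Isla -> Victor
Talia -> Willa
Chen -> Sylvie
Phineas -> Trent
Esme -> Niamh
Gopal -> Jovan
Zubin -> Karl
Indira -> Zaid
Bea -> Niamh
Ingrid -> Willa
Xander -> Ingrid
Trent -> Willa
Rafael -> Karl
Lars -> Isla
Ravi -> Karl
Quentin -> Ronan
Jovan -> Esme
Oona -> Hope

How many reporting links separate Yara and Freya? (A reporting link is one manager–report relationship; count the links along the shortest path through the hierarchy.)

Yara is 3 levels below Finn, and Freya is 1 level below Finn (their lowest common manager). The shortest path runs up from Yara to Finn and back down to Freya: 3 + 1 = 4 links.

4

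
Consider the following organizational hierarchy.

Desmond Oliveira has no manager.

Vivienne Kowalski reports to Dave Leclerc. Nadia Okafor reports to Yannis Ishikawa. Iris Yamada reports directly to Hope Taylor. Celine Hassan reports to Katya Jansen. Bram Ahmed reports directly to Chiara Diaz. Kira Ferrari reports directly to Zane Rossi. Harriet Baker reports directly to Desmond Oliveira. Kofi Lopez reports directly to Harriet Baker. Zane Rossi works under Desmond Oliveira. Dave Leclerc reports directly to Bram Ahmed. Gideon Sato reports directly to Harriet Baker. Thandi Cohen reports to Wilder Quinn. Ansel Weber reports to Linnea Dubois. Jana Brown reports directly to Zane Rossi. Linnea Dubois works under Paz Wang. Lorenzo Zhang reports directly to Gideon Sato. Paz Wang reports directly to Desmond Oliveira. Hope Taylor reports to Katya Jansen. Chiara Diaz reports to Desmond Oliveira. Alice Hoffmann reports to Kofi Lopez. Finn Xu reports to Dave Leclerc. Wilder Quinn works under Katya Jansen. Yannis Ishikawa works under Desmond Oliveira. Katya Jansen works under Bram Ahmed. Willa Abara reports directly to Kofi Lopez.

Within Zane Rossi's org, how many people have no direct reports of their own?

2

The people in Zane Rossi's organization with no one reporting to them are Jana Brown, Kira Ferrari. That is 2.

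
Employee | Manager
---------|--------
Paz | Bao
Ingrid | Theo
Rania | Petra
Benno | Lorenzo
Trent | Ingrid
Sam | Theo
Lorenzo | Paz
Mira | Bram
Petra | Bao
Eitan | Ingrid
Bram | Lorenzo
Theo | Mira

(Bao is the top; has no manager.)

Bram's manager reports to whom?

Paz

Bram reports to Lorenzo, and Lorenzo reports to Paz. So Bram's skip-level manager is Paz.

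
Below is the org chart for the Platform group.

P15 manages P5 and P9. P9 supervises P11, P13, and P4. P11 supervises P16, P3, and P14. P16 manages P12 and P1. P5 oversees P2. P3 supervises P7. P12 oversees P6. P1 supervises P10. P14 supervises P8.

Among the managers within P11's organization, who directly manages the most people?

P11

Direct-report counts within P11's organization: P11 has 3; P14 has 1; P3 has 1; P16 has 2; P1 has 1; P12 has 1. The largest is 3, held by P11.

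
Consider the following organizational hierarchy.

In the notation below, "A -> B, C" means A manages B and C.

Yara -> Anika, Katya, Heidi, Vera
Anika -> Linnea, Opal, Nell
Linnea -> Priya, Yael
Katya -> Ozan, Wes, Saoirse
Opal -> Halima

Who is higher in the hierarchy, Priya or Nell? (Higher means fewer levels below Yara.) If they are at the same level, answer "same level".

Nell

Priya is 3 levels below Yara; Nell is 2. Nell is higher.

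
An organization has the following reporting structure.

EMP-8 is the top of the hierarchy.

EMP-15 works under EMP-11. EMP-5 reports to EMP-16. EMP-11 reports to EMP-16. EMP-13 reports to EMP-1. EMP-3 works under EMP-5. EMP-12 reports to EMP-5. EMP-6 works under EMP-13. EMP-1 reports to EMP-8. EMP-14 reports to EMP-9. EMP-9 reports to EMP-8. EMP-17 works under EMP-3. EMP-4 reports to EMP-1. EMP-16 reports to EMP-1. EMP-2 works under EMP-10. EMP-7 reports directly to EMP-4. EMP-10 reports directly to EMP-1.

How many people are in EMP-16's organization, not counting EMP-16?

EMP-16 directly manages EMP-5, EMP-11. Under EMP-5: EMP-12, EMP-3, EMP-17 (3). Under EMP-11: EMP-15 (1). So EMP-16's organization is 2 direct reports plus everyone under them: 4 + 2 = 6.

6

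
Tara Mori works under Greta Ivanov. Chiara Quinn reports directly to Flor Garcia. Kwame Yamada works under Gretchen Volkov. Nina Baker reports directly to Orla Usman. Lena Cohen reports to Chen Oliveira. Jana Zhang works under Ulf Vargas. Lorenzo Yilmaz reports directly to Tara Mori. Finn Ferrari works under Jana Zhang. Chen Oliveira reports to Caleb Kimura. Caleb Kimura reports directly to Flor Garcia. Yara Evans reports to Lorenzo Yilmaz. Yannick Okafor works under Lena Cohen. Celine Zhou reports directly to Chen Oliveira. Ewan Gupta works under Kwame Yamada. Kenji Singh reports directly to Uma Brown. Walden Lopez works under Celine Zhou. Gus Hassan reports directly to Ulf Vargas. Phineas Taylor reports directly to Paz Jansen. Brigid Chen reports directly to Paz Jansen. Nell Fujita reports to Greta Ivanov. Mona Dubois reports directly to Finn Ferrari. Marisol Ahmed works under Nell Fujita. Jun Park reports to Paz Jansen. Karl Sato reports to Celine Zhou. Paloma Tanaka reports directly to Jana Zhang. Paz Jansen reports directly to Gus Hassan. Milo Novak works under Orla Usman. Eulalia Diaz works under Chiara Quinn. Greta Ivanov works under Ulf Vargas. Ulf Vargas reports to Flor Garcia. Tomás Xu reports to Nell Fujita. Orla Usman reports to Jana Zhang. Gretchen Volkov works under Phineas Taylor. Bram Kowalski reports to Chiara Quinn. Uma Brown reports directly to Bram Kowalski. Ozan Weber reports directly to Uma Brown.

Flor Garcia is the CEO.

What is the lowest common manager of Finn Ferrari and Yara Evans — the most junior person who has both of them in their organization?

Finn Ferrari's chain of managers is Jana Zhang, Ulf Vargas, Flor Garcia. Yara Evans's chain of managers is Lorenzo Yilmaz, Tara Mori, Greta Ivanov, Ulf Vargas, Flor Garcia. The first manager that appears in both chains is Ulf Vargas.

Ulf Vargas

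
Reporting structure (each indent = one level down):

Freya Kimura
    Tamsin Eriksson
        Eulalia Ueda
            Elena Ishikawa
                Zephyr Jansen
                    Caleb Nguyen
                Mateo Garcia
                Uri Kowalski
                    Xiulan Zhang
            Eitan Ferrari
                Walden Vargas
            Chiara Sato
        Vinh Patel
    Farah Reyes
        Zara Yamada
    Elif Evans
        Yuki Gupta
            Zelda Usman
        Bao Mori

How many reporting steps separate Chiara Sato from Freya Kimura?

Chain from Chiara Sato up to Freya Kimura: Chiara Sato → Eulalia Ueda → Tamsin Eriksson → Freya Kimura. That is 3 steps up, so Chiara Sato is 3 levels below Freya Kimura.

3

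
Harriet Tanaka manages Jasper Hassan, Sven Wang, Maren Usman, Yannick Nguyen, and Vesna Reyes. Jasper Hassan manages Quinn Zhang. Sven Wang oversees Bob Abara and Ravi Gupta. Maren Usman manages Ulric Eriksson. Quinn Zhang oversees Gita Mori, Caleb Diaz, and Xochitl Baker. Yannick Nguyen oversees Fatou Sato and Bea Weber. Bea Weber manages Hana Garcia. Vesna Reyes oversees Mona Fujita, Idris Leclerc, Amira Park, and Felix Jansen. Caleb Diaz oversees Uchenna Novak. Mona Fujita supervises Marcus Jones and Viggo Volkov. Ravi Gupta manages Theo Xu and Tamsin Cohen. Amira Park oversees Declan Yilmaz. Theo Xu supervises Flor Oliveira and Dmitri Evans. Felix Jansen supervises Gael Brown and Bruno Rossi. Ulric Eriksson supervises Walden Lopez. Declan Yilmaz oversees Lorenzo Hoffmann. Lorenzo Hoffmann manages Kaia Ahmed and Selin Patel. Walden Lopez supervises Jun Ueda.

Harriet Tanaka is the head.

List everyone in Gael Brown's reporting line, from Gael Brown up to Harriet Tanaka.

Gael Brown reports to Felix Jansen. Felix Jansen reports to Vesna Reyes. Vesna Reyes reports to Harriet Tanaka. Harriet Tanaka is at the top.

Gael Brown -> Felix Jansen -> Vesna Reyes -> Harriet Tanaka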